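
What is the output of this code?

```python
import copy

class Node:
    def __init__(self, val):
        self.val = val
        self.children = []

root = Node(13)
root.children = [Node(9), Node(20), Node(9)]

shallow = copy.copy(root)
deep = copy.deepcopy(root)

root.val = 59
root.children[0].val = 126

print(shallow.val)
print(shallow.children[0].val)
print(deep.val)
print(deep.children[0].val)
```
13
126
13
9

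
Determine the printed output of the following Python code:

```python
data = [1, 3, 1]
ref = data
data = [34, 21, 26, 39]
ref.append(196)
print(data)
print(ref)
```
[34, 21, 26, 39]
[1, 3, 1, 196]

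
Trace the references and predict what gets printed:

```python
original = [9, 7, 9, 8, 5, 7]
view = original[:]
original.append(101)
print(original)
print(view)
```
[9, 7, 9, 8, 5, 7, 101]
[9, 7, 9, 8, 5, 7]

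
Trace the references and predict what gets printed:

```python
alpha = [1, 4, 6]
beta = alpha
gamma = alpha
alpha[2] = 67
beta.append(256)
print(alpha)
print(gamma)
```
[1, 4, 67, 256]
[1, 4, 67, 256]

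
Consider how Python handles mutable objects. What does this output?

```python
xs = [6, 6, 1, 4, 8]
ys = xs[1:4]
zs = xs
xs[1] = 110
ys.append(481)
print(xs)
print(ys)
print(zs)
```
[6, 110, 1, 4, 8]
[6, 1, 4, 481]
[6, 110, 1, 4, 8]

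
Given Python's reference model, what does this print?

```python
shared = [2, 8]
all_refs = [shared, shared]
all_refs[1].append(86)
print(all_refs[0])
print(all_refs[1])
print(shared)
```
[2, 8, 86]
[2, 8, 86]
[2, 8, 86]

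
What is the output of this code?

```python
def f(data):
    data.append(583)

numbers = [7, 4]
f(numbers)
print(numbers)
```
[7, 4, 583]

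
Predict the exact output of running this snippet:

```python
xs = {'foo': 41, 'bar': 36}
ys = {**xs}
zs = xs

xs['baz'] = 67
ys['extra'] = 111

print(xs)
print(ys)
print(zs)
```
{'foo': 41, 'bar': 36, 'baz': 67}
{'foo': 41, 'bar': 36, 'extra': 111}
{'foo': 41, 'bar': 36, 'baz': 67}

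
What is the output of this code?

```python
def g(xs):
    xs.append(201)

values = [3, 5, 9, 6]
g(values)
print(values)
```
[3, 5, 9, 6, 201]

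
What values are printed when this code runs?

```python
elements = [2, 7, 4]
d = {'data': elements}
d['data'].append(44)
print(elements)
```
[2, 7, 4, 44]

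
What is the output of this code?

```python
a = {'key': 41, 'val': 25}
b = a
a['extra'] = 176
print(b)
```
{'key': 41, 'val': 25, 'extra': 176}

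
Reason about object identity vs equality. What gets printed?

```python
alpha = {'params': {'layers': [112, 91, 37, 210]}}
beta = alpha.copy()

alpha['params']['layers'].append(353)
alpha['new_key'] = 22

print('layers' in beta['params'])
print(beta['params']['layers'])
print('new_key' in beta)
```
True
[112, 91, 37, 210, 353]
False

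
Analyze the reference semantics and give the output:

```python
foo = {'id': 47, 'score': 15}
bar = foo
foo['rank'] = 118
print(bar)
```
{'id': 47, 'score': 15, 'rank': 118}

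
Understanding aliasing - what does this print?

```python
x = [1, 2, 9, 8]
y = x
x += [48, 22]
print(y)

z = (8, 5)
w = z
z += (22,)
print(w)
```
[1, 2, 9, 8, 48, 22]
(8, 5)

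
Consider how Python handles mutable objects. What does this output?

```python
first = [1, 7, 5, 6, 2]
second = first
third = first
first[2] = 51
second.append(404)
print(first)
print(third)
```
[1, 7, 51, 6, 2, 404]
[1, 7, 51, 6, 2, 404]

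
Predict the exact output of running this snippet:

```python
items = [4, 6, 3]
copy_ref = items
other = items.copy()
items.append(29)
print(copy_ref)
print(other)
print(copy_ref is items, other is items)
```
[4, 6, 3, 29]
[4, 6, 3]
True False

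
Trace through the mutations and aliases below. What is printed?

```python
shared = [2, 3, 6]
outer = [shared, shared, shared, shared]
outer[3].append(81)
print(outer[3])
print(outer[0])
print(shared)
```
[2, 3, 6, 81]
[2, 3, 6, 81]
[2, 3, 6, 81]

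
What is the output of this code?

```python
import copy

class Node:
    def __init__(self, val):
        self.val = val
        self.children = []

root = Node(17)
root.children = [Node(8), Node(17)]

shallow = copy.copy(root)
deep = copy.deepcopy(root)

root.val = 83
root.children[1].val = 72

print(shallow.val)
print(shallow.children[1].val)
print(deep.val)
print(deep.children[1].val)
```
17
72
17
17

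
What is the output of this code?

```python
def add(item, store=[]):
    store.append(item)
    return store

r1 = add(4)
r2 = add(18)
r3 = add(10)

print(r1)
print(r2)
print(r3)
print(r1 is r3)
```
[4, 18, 10]
[4, 18, 10]
[4, 18, 10]
True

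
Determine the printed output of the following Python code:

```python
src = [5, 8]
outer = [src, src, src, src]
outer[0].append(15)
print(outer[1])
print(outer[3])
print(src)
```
[5, 8, 15]
[5, 8, 15]
[5, 8, 15]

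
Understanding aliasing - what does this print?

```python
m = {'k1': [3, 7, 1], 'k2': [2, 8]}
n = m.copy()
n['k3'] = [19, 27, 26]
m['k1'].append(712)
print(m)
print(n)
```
{'k1': [3, 7, 1, 712], 'k2': [2, 8]}
{'k1': [3, 7, 1, 712], 'k2': [2, 8], 'k3': [19, 27, 26]}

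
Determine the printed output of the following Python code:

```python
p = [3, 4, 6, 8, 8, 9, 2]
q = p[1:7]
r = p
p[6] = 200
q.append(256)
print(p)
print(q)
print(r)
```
[3, 4, 6, 8, 8, 9, 200]
[4, 6, 8, 8, 9, 2, 256]
[3, 4, 6, 8, 8, 9, 200]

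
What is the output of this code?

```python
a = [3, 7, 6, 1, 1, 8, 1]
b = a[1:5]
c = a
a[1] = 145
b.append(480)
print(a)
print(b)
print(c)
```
[3, 145, 6, 1, 1, 8, 1]
[7, 6, 1, 1, 480]
[3, 145, 6, 1, 1, 8, 1]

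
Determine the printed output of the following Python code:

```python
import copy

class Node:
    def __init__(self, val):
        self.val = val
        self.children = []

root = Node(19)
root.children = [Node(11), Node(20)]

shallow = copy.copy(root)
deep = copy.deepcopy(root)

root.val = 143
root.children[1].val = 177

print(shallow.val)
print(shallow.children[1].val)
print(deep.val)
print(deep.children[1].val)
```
19
177
19
20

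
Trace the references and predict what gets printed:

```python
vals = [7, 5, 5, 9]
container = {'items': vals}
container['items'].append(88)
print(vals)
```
[7, 5, 5, 9, 88]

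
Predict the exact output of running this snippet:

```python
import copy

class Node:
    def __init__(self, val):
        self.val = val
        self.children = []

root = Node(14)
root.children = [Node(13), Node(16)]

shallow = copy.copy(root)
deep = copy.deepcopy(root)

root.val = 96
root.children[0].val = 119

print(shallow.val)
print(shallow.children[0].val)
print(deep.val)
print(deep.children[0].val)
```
14
119
14
13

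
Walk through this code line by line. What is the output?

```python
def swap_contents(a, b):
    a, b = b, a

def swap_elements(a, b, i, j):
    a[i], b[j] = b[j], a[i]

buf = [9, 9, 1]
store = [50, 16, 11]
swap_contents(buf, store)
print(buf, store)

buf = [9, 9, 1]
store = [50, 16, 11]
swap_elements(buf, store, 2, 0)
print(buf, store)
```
[9, 9, 1] [50, 16, 11]
[9, 9, 50] [1, 16, 11]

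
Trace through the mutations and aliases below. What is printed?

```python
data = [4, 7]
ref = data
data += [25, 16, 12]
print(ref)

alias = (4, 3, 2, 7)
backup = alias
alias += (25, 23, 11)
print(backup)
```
[4, 7, 25, 16, 12]
(4, 3, 2, 7)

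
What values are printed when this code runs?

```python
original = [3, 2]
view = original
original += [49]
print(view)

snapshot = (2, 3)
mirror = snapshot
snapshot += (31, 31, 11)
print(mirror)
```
[3, 2, 49]
(2, 3)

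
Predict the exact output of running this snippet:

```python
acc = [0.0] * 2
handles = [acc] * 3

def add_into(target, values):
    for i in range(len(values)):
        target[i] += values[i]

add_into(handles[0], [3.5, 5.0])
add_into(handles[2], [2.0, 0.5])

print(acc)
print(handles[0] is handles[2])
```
[5.5, 5.5]
True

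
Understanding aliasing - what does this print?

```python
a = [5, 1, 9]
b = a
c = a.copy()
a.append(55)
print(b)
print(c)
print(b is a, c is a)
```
[5, 1, 9, 55]
[5, 1, 9]
True False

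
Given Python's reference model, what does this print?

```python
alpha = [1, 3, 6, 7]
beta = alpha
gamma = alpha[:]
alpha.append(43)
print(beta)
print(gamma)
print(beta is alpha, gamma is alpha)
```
[1, 3, 6, 7, 43]
[1, 3, 6, 7]
True False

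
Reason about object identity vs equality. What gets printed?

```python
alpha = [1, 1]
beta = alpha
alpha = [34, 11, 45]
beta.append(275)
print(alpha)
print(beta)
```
[34, 11, 45]
[1, 1, 275]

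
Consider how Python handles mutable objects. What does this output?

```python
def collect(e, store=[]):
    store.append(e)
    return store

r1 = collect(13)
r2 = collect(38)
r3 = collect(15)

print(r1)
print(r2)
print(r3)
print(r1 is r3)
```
[13, 38, 15]
[13, 38, 15]
[13, 38, 15]
True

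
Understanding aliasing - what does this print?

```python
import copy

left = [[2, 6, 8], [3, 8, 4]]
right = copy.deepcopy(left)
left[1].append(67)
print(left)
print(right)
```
[[2, 6, 8], [3, 8, 4, 67]]
[[2, 6, 8], [3, 8, 4]]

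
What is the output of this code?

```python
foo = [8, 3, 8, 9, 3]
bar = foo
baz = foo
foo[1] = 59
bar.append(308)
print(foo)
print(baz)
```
[8, 59, 8, 9, 3, 308]
[8, 59, 8, 9, 3, 308]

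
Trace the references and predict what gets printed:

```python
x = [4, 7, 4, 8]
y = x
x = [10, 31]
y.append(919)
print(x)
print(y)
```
[10, 31]
[4, 7, 4, 8, 919]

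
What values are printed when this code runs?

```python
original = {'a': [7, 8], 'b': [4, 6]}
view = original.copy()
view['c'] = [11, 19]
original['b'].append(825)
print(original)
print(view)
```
{'a': [7, 8], 'b': [4, 6, 825]}
{'a': [7, 8], 'b': [4, 6, 825], 'c': [11, 19]}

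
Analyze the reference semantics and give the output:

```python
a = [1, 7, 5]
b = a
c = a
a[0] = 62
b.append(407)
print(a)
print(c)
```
[62, 7, 5, 407]
[62, 7, 5, 407]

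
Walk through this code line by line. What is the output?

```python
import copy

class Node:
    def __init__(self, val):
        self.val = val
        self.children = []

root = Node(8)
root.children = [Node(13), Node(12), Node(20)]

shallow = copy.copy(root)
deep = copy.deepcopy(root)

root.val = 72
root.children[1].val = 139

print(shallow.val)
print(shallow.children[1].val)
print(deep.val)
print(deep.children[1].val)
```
8
139
8
12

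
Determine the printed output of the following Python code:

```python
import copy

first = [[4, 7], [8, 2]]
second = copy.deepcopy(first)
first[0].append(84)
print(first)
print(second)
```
[[4, 7, 84], [8, 2]]
[[4, 7], [8, 2]]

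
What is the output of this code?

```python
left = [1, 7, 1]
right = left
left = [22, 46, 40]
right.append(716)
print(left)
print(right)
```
[22, 46, 40]
[1, 7, 1, 716]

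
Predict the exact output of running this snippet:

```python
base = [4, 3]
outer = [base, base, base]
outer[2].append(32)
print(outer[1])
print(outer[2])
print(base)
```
[4, 3, 32]
[4, 3, 32]
[4, 3, 32]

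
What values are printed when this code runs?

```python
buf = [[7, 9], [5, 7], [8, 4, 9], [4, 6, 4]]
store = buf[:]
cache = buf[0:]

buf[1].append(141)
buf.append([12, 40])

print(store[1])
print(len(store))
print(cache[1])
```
[5, 7, 141]
4
[5, 7, 141]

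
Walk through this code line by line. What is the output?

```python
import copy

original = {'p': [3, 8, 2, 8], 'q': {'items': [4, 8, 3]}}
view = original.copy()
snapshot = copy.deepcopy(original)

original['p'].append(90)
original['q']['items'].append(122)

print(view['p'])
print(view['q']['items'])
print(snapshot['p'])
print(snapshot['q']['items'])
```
[3, 8, 2, 8, 90]
[4, 8, 3, 122]
[3, 8, 2, 8]
[4, 8, 3]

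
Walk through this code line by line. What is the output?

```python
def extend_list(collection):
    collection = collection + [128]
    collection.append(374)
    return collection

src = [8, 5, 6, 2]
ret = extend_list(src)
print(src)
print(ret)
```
[8, 5, 6, 2]
[8, 5, 6, 2, 128, 374]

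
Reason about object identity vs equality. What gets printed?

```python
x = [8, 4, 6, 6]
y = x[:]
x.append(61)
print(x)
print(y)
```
[8, 4, 6, 6, 61]
[8, 4, 6, 6]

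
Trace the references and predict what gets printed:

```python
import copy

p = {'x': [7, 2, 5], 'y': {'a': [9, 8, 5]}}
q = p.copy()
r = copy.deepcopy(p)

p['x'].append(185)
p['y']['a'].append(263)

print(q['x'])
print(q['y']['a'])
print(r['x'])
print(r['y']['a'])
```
[7, 2, 5, 185]
[9, 8, 5, 263]
[7, 2, 5]
[9, 8, 5]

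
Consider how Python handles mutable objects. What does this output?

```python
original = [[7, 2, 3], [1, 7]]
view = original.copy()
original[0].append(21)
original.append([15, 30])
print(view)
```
[[7, 2, 3, 21], [1, 7]]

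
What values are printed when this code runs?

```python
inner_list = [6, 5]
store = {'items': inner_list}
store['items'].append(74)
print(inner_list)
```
[6, 5, 74]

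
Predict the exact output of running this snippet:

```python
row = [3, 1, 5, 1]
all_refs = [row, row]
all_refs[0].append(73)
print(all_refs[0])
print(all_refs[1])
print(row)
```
[3, 1, 5, 1, 73]
[3, 1, 5, 1, 73]
[3, 1, 5, 1, 73]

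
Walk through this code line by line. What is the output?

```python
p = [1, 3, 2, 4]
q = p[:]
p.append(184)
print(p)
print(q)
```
[1, 3, 2, 4, 184]
[1, 3, 2, 4]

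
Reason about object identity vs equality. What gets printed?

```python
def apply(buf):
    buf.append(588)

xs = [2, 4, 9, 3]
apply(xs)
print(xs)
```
[2, 4, 9, 3, 588]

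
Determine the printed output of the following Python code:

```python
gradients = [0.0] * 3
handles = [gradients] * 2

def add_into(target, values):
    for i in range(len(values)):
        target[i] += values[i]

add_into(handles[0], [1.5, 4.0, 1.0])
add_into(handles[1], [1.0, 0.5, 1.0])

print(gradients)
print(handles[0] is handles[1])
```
[2.5, 4.5, 2.0]
True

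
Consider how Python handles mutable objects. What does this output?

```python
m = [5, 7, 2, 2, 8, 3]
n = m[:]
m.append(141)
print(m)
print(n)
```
[5, 7, 2, 2, 8, 3, 141]
[5, 7, 2, 2, 8, 3]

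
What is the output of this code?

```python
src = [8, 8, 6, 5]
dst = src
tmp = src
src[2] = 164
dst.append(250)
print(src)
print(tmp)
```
[8, 8, 164, 5, 250]
[8, 8, 164, 5, 250]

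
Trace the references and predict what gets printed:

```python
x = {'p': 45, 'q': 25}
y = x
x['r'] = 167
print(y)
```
{'p': 45, 'q': 25, 'r': 167}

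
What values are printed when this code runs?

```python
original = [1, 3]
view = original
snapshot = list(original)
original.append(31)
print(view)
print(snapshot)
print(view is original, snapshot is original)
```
[1, 3, 31]
[1, 3]
True False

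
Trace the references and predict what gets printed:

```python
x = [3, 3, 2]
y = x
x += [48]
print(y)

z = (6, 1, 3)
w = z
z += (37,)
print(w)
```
[3, 3, 2, 48]
(6, 1, 3)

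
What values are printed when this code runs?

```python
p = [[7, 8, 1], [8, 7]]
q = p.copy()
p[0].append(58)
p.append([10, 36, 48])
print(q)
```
[[7, 8, 1, 58], [8, 7]]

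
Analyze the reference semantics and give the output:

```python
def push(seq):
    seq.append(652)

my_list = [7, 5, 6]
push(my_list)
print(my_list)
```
[7, 5, 6, 652]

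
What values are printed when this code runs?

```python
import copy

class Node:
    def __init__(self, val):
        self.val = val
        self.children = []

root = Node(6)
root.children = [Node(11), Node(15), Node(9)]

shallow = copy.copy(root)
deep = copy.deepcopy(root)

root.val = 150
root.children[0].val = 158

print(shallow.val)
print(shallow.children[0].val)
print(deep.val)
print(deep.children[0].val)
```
6
158
6
11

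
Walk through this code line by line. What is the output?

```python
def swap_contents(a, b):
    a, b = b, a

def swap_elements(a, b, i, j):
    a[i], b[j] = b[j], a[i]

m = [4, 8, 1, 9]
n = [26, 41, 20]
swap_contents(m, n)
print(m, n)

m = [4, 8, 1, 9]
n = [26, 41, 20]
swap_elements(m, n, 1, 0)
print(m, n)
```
[4, 8, 1, 9] [26, 41, 20]
[4, 26, 1, 9] [8, 41, 20]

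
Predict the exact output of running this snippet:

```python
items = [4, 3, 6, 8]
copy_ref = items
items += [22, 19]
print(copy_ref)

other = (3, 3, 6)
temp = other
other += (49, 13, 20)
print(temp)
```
[4, 3, 6, 8, 22, 19]
(3, 3, 6)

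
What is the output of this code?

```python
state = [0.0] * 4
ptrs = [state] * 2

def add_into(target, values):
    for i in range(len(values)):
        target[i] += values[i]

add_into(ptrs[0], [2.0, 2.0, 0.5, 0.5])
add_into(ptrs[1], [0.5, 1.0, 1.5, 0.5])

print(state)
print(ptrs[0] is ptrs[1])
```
[2.5, 3.0, 2.0, 1.0]
True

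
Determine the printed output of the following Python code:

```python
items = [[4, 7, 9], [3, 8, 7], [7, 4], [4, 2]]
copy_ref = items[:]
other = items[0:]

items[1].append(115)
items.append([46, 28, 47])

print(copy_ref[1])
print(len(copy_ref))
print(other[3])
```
[3, 8, 7, 115]
4
[4, 2]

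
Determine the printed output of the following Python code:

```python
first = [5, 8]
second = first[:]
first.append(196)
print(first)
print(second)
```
[5, 8, 196]
[5, 8]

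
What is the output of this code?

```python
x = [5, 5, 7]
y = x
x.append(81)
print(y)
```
[5, 5, 7, 81]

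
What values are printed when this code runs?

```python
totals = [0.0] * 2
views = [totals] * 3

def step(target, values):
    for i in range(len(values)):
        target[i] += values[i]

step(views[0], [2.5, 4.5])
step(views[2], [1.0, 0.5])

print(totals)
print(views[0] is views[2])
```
[3.5, 5.0]
True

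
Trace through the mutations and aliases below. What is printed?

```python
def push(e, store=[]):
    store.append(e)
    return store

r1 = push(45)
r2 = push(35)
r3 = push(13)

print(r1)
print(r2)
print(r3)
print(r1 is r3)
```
[45, 35, 13]
[45, 35, 13]
[45, 35, 13]
True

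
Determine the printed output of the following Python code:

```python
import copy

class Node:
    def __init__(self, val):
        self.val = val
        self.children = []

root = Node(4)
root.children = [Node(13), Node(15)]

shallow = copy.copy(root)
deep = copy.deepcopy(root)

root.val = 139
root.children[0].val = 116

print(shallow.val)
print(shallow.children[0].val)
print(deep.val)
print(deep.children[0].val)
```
4
116
4
13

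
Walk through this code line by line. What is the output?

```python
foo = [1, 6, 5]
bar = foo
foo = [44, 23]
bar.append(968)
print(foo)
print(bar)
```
[44, 23]
[1, 6, 5, 968]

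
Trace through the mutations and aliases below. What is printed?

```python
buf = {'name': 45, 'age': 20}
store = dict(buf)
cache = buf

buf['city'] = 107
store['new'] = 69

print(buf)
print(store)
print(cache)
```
{'name': 45, 'age': 20, 'city': 107}
{'name': 45, 'age': 20, 'new': 69}
{'name': 45, 'age': 20, 'city': 107}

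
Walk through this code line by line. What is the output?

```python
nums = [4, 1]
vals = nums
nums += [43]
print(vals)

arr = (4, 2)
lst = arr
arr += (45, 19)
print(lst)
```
[4, 1, 43]
(4, 2)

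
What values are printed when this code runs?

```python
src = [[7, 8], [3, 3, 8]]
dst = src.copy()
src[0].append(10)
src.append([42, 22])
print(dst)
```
[[7, 8, 10], [3, 3, 8]]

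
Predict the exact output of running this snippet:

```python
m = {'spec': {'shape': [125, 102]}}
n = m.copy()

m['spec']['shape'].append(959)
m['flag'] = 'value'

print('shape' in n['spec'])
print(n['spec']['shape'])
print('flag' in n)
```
True
[125, 102, 959]
False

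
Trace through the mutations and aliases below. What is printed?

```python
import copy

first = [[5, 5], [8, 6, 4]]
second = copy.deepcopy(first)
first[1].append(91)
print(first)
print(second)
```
[[5, 5], [8, 6, 4, 91]]
[[5, 5], [8, 6, 4]]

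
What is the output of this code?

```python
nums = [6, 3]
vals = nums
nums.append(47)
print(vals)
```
[6, 3, 47]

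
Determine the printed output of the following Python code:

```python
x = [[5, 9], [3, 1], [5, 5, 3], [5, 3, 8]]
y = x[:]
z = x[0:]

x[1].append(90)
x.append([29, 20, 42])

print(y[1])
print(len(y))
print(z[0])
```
[3, 1, 90]
4
[5, 9]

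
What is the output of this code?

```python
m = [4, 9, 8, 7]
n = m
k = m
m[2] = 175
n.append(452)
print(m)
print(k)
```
[4, 9, 175, 7, 452]
[4, 9, 175, 7, 452]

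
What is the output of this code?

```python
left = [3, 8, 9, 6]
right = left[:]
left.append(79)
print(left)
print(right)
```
[3, 8, 9, 6, 79]
[3, 8, 9, 6]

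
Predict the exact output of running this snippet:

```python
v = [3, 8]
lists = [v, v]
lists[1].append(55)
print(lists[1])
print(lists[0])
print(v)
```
[3, 8, 55]
[3, 8, 55]
[3, 8, 55]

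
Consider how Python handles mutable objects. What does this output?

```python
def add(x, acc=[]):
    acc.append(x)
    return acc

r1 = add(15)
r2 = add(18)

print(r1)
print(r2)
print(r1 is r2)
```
[15, 18]
[15, 18]
True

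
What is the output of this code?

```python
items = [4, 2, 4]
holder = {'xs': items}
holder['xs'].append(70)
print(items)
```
[4, 2, 4, 70]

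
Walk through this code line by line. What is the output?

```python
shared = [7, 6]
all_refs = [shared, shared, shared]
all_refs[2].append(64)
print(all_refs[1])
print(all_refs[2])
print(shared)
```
[7, 6, 64]
[7, 6, 64]
[7, 6, 64]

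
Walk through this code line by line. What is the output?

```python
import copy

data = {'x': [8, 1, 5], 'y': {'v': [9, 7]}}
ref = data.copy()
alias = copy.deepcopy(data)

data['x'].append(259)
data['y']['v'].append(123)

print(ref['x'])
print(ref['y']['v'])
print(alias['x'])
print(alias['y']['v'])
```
[8, 1, 5, 259]
[9, 7, 123]
[8, 1, 5]
[9, 7]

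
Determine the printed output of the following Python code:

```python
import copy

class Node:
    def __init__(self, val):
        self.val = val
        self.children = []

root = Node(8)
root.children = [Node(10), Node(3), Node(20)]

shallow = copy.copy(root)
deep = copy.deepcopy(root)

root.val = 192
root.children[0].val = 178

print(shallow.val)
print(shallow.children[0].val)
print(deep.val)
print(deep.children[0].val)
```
8
178
8
10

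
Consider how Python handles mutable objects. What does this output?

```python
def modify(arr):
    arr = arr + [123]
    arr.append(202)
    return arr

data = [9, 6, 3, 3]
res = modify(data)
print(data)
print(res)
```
[9, 6, 3, 3]
[9, 6, 3, 3, 123, 202]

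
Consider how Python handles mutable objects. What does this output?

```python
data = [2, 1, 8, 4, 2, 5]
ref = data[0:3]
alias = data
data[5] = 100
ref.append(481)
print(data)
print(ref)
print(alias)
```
[2, 1, 8, 4, 2, 100]
[2, 1, 8, 481]
[2, 1, 8, 4, 2, 100]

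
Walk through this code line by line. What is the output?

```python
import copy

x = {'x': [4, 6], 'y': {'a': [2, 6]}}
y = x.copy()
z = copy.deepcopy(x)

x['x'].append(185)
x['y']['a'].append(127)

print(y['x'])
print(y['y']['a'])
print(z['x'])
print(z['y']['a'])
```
[4, 6, 185]
[2, 6, 127]
[4, 6]
[2, 6]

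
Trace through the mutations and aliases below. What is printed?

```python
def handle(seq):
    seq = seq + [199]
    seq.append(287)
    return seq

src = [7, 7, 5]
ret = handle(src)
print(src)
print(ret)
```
[7, 7, 5]
[7, 7, 5, 199, 287]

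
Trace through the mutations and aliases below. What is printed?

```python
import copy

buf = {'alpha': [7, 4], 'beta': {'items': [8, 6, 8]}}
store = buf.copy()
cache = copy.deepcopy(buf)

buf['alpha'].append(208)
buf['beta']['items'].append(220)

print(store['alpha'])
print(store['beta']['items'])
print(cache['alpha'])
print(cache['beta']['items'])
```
[7, 4, 208]
[8, 6, 8, 220]
[7, 4]
[8, 6, 8]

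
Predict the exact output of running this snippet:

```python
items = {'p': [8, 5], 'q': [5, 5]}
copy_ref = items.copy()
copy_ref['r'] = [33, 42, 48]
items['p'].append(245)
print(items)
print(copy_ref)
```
{'p': [8, 5, 245], 'q': [5, 5]}
{'p': [8, 5, 245], 'q': [5, 5], 'r': [33, 42, 48]}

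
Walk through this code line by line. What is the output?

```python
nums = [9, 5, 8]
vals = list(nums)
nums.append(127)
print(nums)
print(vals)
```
[9, 5, 8, 127]
[9, 5, 8]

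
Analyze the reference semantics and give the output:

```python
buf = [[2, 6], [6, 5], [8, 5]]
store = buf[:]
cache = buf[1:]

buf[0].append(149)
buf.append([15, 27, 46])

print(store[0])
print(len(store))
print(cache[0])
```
[2, 6, 149]
3
[6, 5]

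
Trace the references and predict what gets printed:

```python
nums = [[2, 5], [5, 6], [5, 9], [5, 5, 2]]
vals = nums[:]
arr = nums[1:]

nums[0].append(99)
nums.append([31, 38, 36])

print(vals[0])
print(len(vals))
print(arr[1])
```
[2, 5, 99]
4
[5, 9]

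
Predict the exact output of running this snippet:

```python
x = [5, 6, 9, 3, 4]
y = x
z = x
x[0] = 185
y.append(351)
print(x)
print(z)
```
[185, 6, 9, 3, 4, 351]
[185, 6, 9, 3, 4, 351]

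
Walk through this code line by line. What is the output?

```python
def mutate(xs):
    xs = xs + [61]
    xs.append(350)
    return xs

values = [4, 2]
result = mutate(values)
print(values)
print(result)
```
[4, 2]
[4, 2, 61, 350]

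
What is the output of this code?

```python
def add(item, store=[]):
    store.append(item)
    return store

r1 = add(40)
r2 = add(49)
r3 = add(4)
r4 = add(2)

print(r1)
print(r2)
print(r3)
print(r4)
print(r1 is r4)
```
[40, 49, 4, 2]
[40, 49, 4, 2]
[40, 49, 4, 2]
[40, 49, 4, 2]
True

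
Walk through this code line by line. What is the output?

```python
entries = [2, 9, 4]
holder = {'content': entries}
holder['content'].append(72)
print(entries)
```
[2, 9, 4, 72]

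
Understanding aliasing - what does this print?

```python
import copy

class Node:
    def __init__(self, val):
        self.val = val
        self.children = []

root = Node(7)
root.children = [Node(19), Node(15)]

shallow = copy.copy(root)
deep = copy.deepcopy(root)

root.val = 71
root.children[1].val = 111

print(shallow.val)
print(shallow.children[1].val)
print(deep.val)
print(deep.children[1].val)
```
7
111
7
15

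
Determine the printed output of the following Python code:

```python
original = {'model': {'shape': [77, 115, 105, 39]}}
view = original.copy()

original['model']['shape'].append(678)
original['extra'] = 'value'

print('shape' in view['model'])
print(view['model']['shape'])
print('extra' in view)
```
True
[77, 115, 105, 39, 678]
False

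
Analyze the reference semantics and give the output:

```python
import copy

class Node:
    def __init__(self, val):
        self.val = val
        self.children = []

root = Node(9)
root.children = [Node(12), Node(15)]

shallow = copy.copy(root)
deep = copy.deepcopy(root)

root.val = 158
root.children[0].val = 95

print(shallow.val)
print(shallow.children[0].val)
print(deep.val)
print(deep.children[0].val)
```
9
95
9
12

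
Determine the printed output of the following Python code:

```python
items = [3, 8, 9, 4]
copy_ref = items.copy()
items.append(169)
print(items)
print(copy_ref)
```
[3, 8, 9, 4, 169]
[3, 8, 9, 4]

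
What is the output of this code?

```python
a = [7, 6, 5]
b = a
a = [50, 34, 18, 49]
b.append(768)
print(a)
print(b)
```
[50, 34, 18, 49]
[7, 6, 5, 768]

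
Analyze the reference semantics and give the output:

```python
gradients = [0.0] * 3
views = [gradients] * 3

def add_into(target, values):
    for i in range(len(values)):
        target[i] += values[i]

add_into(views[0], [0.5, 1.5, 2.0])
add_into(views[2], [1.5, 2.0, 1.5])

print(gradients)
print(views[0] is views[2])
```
[2.0, 3.5, 3.5]
True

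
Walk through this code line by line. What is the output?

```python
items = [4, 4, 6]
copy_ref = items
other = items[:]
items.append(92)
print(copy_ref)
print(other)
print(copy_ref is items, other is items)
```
[4, 4, 6, 92]
[4, 4, 6]
True False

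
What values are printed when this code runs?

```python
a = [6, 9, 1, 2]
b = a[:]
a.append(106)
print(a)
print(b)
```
[6, 9, 1, 2, 106]
[6, 9, 1, 2]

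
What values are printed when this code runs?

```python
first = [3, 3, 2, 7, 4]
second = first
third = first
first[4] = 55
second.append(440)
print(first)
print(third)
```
[3, 3, 2, 7, 55, 440]
[3, 3, 2, 7, 55, 440]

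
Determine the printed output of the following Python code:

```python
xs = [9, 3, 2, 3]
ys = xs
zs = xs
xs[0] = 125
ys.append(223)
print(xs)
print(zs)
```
[125, 3, 2, 3, 223]
[125, 3, 2, 3, 223]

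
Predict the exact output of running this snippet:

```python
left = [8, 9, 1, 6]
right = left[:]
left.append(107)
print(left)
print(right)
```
[8, 9, 1, 6, 107]
[8, 9, 1, 6]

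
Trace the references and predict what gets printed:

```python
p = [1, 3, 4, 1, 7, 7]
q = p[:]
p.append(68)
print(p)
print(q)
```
[1, 3, 4, 1, 7, 7, 68]
[1, 3, 4, 1, 7, 7]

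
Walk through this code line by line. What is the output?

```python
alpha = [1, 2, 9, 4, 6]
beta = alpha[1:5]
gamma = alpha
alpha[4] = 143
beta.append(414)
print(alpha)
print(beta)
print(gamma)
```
[1, 2, 9, 4, 143]
[2, 9, 4, 6, 414]
[1, 2, 9, 4, 143]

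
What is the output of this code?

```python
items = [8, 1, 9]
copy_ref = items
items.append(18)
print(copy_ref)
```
[8, 1, 9, 18]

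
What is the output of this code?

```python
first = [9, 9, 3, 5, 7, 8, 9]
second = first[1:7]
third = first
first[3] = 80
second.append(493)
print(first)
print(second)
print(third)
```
[9, 9, 3, 80, 7, 8, 9]
[9, 3, 5, 7, 8, 9, 493]
[9, 9, 3, 80, 7, 8, 9]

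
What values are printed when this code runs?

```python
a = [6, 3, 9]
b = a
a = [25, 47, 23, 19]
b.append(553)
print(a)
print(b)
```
[25, 47, 23, 19]
[6, 3, 9, 553]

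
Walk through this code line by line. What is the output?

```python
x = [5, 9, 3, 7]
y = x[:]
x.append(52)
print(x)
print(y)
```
[5, 9, 3, 7, 52]
[5, 9, 3, 7]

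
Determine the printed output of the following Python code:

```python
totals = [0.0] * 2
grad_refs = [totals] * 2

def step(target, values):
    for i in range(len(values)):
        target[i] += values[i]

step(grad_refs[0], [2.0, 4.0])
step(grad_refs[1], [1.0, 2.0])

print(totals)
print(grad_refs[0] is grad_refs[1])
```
[3.0, 6.0]
True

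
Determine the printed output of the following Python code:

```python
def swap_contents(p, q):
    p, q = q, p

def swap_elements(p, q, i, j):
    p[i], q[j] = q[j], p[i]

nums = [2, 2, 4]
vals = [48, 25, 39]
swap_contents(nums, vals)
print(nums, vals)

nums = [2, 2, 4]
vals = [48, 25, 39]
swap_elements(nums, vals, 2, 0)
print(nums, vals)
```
[2, 2, 4] [48, 25, 39]
[2, 2, 48] [4, 25, 39]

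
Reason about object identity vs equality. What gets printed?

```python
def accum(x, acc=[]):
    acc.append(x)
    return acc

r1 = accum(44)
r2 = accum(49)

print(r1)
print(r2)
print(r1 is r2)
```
[44, 49]
[44, 49]
True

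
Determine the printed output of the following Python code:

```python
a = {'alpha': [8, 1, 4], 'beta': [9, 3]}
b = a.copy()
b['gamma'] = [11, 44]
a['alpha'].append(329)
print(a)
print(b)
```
{'alpha': [8, 1, 4, 329], 'beta': [9, 3]}
{'alpha': [8, 1, 4, 329], 'beta': [9, 3], 'gamma': [11, 44]}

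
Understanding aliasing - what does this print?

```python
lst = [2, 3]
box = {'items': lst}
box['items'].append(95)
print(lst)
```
[2, 3, 95]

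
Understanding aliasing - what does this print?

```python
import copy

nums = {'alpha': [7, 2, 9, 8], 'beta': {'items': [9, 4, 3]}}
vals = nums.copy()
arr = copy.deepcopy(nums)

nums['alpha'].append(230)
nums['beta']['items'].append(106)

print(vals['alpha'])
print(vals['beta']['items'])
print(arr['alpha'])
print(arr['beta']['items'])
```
[7, 2, 9, 8, 230]
[9, 4, 3, 106]
[7, 2, 9, 8]
[9, 4, 3]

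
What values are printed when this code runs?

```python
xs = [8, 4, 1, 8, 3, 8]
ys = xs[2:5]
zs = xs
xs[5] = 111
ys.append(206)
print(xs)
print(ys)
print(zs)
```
[8, 4, 1, 8, 3, 111]
[1, 8, 3, 206]
[8, 4, 1, 8, 3, 111]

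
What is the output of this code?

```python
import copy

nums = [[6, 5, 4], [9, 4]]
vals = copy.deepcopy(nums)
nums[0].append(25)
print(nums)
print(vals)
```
[[6, 5, 4, 25], [9, 4]]
[[6, 5, 4], [9, 4]]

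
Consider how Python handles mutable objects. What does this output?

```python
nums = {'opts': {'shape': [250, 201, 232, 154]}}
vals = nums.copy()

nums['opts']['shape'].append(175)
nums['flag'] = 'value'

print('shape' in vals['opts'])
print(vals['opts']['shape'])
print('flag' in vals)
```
True
[250, 201, 232, 154, 175]
False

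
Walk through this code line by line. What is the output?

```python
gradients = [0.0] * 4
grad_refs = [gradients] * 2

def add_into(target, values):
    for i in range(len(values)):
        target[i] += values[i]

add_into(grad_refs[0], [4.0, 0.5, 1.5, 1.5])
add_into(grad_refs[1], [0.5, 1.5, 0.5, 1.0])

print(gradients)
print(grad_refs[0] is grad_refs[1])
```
[4.5, 2.0, 2.0, 2.5]
True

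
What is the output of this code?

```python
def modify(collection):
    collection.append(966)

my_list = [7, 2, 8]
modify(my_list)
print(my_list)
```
[7, 2, 8, 966]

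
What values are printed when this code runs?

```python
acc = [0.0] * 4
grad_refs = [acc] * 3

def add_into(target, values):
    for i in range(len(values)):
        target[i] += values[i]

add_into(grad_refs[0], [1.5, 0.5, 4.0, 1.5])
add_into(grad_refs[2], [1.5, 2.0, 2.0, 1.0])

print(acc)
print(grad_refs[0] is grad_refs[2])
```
[3.0, 2.5, 6.0, 2.5]
True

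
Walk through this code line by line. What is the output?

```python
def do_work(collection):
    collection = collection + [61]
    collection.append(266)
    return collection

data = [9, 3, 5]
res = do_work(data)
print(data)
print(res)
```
[9, 3, 5]
[9, 3, 5, 61, 266]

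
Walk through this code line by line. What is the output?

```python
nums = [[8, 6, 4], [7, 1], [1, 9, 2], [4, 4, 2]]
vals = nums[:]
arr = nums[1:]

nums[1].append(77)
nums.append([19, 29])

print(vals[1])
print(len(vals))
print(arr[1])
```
[7, 1, 77]
4
[1, 9, 2]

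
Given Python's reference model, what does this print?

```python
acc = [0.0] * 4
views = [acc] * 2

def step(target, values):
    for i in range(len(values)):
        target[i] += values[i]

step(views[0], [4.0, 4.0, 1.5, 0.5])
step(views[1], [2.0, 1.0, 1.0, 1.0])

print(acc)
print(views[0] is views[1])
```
[6.0, 5.0, 2.5, 1.5]
True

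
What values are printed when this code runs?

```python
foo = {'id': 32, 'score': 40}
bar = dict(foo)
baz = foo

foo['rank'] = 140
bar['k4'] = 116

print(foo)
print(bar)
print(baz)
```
{'id': 32, 'score': 40, 'rank': 140}
{'id': 32, 'score': 40, 'k4': 116}
{'id': 32, 'score': 40, 'rank': 140}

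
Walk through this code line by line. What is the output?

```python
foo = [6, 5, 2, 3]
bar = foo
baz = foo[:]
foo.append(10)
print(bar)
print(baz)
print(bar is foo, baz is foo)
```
[6, 5, 2, 3, 10]
[6, 5, 2, 3]
True False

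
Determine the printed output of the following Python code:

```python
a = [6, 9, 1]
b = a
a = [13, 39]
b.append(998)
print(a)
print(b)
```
[13, 39]
[6, 9, 1, 998]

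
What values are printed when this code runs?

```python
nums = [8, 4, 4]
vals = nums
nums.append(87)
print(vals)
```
[8, 4, 4, 87]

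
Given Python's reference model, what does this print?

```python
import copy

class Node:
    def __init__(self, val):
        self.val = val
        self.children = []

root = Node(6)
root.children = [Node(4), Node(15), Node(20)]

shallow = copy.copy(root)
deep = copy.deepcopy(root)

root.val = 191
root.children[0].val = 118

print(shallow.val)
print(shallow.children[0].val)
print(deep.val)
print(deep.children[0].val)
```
6
118
6
4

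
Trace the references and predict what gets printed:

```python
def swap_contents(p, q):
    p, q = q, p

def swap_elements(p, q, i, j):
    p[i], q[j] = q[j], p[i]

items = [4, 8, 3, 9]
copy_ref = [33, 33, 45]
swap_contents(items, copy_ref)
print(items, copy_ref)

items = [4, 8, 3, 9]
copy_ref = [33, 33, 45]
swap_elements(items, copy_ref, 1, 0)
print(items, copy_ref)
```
[4, 8, 3, 9] [33, 33, 45]
[4, 33, 3, 9] [8, 33, 45]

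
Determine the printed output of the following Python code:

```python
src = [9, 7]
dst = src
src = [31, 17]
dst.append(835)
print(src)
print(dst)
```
[31, 17]
[9, 7, 835]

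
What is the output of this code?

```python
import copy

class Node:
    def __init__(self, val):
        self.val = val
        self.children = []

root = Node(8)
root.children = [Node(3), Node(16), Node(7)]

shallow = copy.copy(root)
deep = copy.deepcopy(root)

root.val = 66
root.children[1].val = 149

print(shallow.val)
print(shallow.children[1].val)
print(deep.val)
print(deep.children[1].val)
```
8
149
8
16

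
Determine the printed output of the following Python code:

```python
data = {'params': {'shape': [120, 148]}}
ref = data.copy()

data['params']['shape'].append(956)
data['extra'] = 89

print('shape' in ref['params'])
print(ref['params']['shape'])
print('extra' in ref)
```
True
[120, 148, 956]
False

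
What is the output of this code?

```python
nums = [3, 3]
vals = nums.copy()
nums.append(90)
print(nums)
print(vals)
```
[3, 3, 90]
[3, 3]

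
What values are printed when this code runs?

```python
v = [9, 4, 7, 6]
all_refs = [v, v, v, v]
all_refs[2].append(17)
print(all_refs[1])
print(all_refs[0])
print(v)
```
[9, 4, 7, 6, 17]
[9, 4, 7, 6, 17]
[9, 4, 7, 6, 17]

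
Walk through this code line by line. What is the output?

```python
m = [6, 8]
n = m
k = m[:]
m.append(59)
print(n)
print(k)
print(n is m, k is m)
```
[6, 8, 59]
[6, 8]
True False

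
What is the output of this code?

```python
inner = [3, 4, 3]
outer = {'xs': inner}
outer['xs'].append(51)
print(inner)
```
[3, 4, 3, 51]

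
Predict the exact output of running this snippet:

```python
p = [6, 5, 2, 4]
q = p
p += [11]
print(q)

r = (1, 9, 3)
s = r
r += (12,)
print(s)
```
[6, 5, 2, 4, 11]
(1, 9, 3)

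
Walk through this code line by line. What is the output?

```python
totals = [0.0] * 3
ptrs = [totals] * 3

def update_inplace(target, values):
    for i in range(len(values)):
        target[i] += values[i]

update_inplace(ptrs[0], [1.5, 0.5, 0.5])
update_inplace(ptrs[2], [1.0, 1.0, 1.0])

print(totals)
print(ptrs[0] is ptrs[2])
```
[2.5, 1.5, 1.5]
True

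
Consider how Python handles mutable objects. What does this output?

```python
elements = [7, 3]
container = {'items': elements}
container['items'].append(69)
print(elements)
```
[7, 3, 69]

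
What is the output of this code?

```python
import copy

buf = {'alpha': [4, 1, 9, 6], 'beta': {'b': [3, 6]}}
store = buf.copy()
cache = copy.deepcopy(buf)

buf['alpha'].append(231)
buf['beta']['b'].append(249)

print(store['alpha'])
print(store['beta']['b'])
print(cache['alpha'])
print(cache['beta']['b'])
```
[4, 1, 9, 6, 231]
[3, 6, 249]
[4, 1, 9, 6]
[3, 6]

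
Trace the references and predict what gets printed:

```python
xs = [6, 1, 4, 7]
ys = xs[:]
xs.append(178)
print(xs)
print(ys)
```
[6, 1, 4, 7, 178]
[6, 1, 4, 7]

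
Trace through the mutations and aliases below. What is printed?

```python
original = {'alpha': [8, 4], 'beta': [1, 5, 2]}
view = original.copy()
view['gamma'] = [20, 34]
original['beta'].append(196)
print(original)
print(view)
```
{'alpha': [8, 4], 'beta': [1, 5, 2, 196]}
{'alpha': [8, 4], 'beta': [1, 5, 2, 196], 'gamma': [20, 34]}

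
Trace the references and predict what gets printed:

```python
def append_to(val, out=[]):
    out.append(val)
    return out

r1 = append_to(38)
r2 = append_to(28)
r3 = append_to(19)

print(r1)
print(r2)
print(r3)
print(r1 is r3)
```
[38, 28, 19]
[38, 28, 19]
[38, 28, 19]
True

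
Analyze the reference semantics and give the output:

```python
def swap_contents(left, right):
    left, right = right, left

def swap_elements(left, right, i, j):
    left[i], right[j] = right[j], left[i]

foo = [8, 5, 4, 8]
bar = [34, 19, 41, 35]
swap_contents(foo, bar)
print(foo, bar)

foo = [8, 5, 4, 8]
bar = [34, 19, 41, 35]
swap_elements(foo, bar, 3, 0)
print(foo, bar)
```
[8, 5, 4, 8] [34, 19, 41, 35]
[8, 5, 4, 34] [8, 19, 41, 35]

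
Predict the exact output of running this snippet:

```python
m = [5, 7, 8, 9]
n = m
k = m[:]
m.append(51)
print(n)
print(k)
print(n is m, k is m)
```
[5, 7, 8, 9, 51]
[5, 7, 8, 9]
True False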